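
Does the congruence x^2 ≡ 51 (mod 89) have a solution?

89 ≡ 1 (mod 4), so quadratic reciprocity gives (51/89) = (89/51). Reduce: 89 ≡ 38 (mod 51). Now have (38/51).
Factor out 2: 38 = 2·19. Since 51 ≡ 3 (mod 8), (2/51) = -1. Now have -(19/51).
Both 19 ≡ 3 and 51 ≡ 3 (mod 4), so reciprocity gives (19/51) = -(51/19). Reduce: 51 ≡ 13 (mod 19). Now have (13/19).
13 ≡ 1 (mod 4), so quadratic reciprocity gives (13/19) = (19/13). Reduce: 19 ≡ 6 (mod 13). Now have (6/13).
Factor out 2: 6 = 2·3. Since 13 ≡ 5 (mod 8), (2/13) = -1. Now have -(3/13).
13 ≡ 1 (mod 4), so quadratic reciprocity gives (3/13) = (13/3). Reduce: 13 ≡ 1 (mod 3). Now have -(1/3).
(1/3) = 1. Collecting the sign factors: -1.
The Legendre symbol is -1, so x^2 ≡ 51 (mod 89) has no solution.

no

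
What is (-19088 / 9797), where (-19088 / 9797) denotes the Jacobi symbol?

(-19088 / 9797)
  = (19088 / 9797)    [9797 ≡ 1 mod 4 ⇒ (-1 / 9797) = +1]
  = (9291 / 9797)    [19088 ≡ 9291 mod 9797]
  = (9797 / 9291)    [QR: 9797 ≡ 1 mod 4, sign kept]
  = (506 / 9291)    [9797 ≡ 506 mod 9291]
  = -(253 / 9291)    [9291 ≡ 3 mod 8 ⇒ (2 / 9291) = -1]
  = -(9291 / 253)    [QR: 253 ≡ 1 mod 4, sign kept]
  = -(183 / 253)    [9291 ≡ 183 mod 253]
  = -(253 / 183)    [QR: 253 ≡ 1 mod 4, sign kept]
  = -(70 / 183)    [253 ≡ 70 mod 183]
  = -(35 / 183)    [183 ≡ 7 mod 8 ⇒ (2 / 183) = +1]
  = (183 / 35)    [QR: both ≡ 3 mod 4, sign flips]
  = (8 / 35)    [183 ≡ 8 mod 35]
  = -(1 / 35)    [35 ≡ 3 mod 8 ⇒ (2 / 35)^3 = -1]
  = -1    [(1 / 35) = 1]

-1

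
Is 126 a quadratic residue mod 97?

no

Reduce the numerator: 126 ≡ 29 (mod 97), so (126|97) = (29|97).
29 ≡ 1 (mod 4), so quadratic reciprocity gives (29|97) = (97|29). Reduce: 97 ≡ 10 (mod 29). Now have (10|29).
Factor out 2: 10 = 2·5. Since 29 ≡ 5 (mod 8), (2|29) = -1. Now have -(5|29).
5 ≡ 1 (mod 4), so quadratic reciprocity gives (5|29) = (29|5). Reduce: 29 ≡ 4 (mod 5). Now have -(4|5).
Factor out 2: 4 = 2^2. Since 5 ≡ 5 (mod 8), (2|5) = -1, and (2|5)^2 = +1. Now have -(1|5).
(1|5) = 1. Collecting the sign factors: -1.
The Legendre symbol is -1, so x^2 ≡ 126 (mod 97) has no solution.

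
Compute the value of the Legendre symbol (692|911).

(692|911)
  = (173|911)    [911 ≡ 7 mod 8 ⇒ (2|911)^2 = +1]
  = (911|173)    [QR: 173 ≡ 1 mod 4, sign kept]
  = (46|173)    [911 ≡ 46 mod 173]
  = -(23|173)    [173 ≡ 5 mod 8 ⇒ (2|173) = -1]
  = -(173|23)    [QR: 173 ≡ 1 mod 4, sign kept]
  = -(12|23)    [173 ≡ 12 mod 23]
  = -(3|23)    [23 ≡ 7 mod 8 ⇒ (2|23)^2 = +1]
  = (23|3)    [QR: both ≡ 3 mod 4, sign flips]
  = (2|3)    [23 ≡ 2 mod 3]
  = -(1|3)    [3 ≡ 3 mod 8 ⇒ (2|3) = -1]
  = -1    [(1|3) = 1]

-1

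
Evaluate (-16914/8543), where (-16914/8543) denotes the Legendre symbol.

(-16914/8543)
  = -(16914/8543)    [8543 ≡ 3 mod 4 ⇒ (-1/8543) = -1]
  = -(8371/8543)    [16914 ≡ 8371 mod 8543]
  = (8543/8371)    [QR: both ≡ 3 mod 4, sign flips]
  = (172/8371)    [8543 ≡ 172 mod 8371]
  = (43/8371)    [8371 ≡ 3 mod 8 ⇒ (2/8371)^2 = +1]
  = -(8371/43)    [QR: both ≡ 3 mod 4, sign flips]
  = -(29/43)    [8371 ≡ 29 mod 43]
  = -(43/29)    [QR: 29 ≡ 1 mod 4, sign kept]
  = -(14/29)    [43 ≡ 14 mod 29]
  = (7/29)    [29 ≡ 5 mod 8 ⇒ (2/29) = -1]
  = (29/7)    [QR: 29 ≡ 1 mod 4, sign kept]
  = (1/7)    [29 ≡ 1 mod 7]
  = 1    [(1/7) = 1]

1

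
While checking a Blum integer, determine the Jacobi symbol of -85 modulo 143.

-1

(-85|143)
  = -(85|143)    [143 ≡ 3 mod 4 ⇒ (-1|143) = -1]
  = -(143|85)    [QR: 85 ≡ 1 mod 4, sign kept]
  = -(58|85)    [143 ≡ 58 mod 85]
  = (29|85)    [85 ≡ 5 mod 8 ⇒ (2|85) = -1]
  = (85|29)    [QR: 29 ≡ 1 mod 4, sign kept]
  = (27|29)    [85 ≡ 27 mod 29]
  = (29|27)    [QR: 29 ≡ 1 mod 4, sign kept]
  = (2|27)    [29 ≡ 2 mod 27]
  = -(1|27)    [27 ≡ 3 mod 8 ⇒ (2|27) = -1]
  = -1    [(1|27) = 1]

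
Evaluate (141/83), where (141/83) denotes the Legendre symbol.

Reduce the numerator: 141 ≡ 58 (mod 83), so (141/83) = (58/83).
Factor out 2: 58 = 2·29. Since 83 ≡ 3 (mod 8), (2/83) = -1. Now have -(29/83).
29 ≡ 1 (mod 4), so quadratic reciprocity gives (29/83) = (83/29). Reduce: 83 ≡ 25 (mod 29). Now have -(25/29).
25 ≡ 1 (mod 4), so quadratic reciprocity gives (25/29) = (29/25). Reduce: 29 ≡ 4 (mod 25). Now have -(4/25).
Factor out 2: 4 = 2^2. Since 25 ≡ 1 (mod 8), (2/25) = +1, and (2/25)^2 = +1. Now have -(1/25).
(1/25) = 1. Collecting the sign factors: -1.

-1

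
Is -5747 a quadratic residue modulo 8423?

Pull out -1: (-5747/8423) = (-1/8423)·(5747/8423). Since 8423 ≡ 3 (mod 4), (-1/8423) = -1. Now have -(5747/8423).
Both 5747 ≡ 3 and 8423 ≡ 3 (mod 4), so reciprocity gives (5747/8423) = -(8423/5747). Reduce: 8423 ≡ 2676 (mod 5747). Now have (2676/5747).
Factor out 2: 2676 = 2^2·669. Since 5747 ≡ 3 (mod 8), (2/5747) = -1, and (2/5747)^2 = +1. Now have (669/5747).
669 ≡ 1 (mod 4), so quadratic reciprocity gives (669/5747) = (5747/669). Reduce: 5747 ≡ 395 (mod 669). Now have (395/669).
669 ≡ 1 (mod 4), so quadratic reciprocity gives (395/669) = (669/395). Reduce: 669 ≡ 274 (mod 395). Now have (274/395).
Factor out 2: 274 = 2·137. Since 395 ≡ 3 (mod 8), (2/395) = -1. Now have -(137/395).
137 ≡ 1 (mod 4), so quadratic reciprocity gives (137/395) = (395/137). Reduce: 395 ≡ 121 (mod 137). Now have -(121/137).
121 ≡ 1 (mod 4), so quadratic reciprocity gives (121/137) = (137/121). Reduce: 137 ≡ 16 (mod 121). Now have -(16/121).
Factor out 2: 16 = 2^4. Since 121 ≡ 1 (mod 8), (2/121) = +1, and (2/121)^4 = +1. Now have -(1/121).
(1/121) = 1. Collecting the sign factors: -1.
(-5747/8423) = -1, and 8423 is prime, so -5747 is not a quadratic residue mod 8423.

no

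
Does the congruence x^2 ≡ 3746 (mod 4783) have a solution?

yes

(3746/4783)
  = (1873/4783)    [4783 ≡ 7 mod 8 ⇒ (2/4783) = +1]
  = (4783/1873)    [QR: 1873 ≡ 1 mod 4, sign kept]
  = (1037/1873)    [4783 ≡ 1037 mod 1873]
  = (1873/1037)    [QR: 1037 ≡ 1 mod 4, sign kept]
  = (836/1037)    [1873 ≡ 836 mod 1037]
  = (209/1037)    [1037 ≡ 5 mod 8 ⇒ (2/1037)^2 = +1]
  = (1037/209)    [QR: 209 ≡ 1 mod 4, sign kept]
  = (201/209)    [1037 ≡ 201 mod 209]
  = (209/201)    [QR: 201 ≡ 1 mod 4, sign kept]
  = (8/201)    [209 ≡ 8 mod 201]
  = (1/201)    [201 ≡ 1 mod 8 ⇒ (2/201)^3 = +1]
  = 1    [(1/201) = 1]
(3746/4783) = 1, and 4783 is prime, so 3746 is a quadratic residue mod 4783.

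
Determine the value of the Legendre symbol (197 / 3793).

197 ≡ 1 (mod 4), so quadratic reciprocity gives (197 / 3793) = (3793 / 197). Reduce: 3793 ≡ 50 (mod 197). Now have (50 / 197).
Factor out 2: 50 = 2·25. Since 197 ≡ 5 (mod 8), (2 / 197) = -1. Now have -(25 / 197).
25 ≡ 1 (mod 4), so quadratic reciprocity gives (25 / 197) = (197 / 25). Reduce: 197 ≡ 22 (mod 25). Now have -(22 / 25).
Factor out 2: 22 = 2·11. Since 25 ≡ 1 (mod 8), (2 / 25) = +1. Now have -(11 / 25).
25 ≡ 1 (mod 4), so quadratic reciprocity gives (11 / 25) = (25 / 11). Reduce: 25 ≡ 3 (mod 11). Now have -(3 / 11).
Both 3 ≡ 3 and 11 ≡ 3 (mod 4), so reciprocity gives (3 / 11) = -(11 / 3). Reduce: 11 ≡ 2 (mod 3). Now have (2 / 3).
Factor out 2: 2 = 2. Since 3 ≡ 3 (mod 8), (2 / 3) = -1. Now have -(1 / 3).
(1 / 3) = 1. Collecting the sign factors: -1.

-1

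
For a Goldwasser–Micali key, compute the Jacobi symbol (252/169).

Reduce the numerator: 252 ≡ 83 (mod 169), so (252/169) = (83/169).
169 ≡ 1 (mod 4), so quadratic reciprocity gives (83/169) = (169/83). Reduce: 169 ≡ 3 (mod 83). Now have (3/83).
Both 3 ≡ 3 and 83 ≡ 3 (mod 4), so reciprocity gives (3/83) = -(83/3). Reduce: 83 ≡ 2 (mod 3). Now have -(2/3).
Factor out 2: 2 = 2. Since 3 ≡ 3 (mod 8), (2/3) = -1. Now have (1/3).
(1/3) = 1. Collecting the sign factors: 1.

1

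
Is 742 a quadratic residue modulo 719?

no

Reduce the numerator: 742 ≡ 23 (mod 719), so (742|719) = (23|719).
Both 23 ≡ 3 and 719 ≡ 3 (mod 4), so reciprocity gives (23|719) = -(719|23). Reduce: 719 ≡ 6 (mod 23). Now have -(6|23).
Factor out 2: 6 = 2·3. Since 23 ≡ 7 (mod 8), (2|23) = +1. Now have -(3|23).
Both 3 ≡ 3 and 23 ≡ 3 (mod 4), so reciprocity gives (3|23) = -(23|3). Reduce: 23 ≡ 2 (mod 3). Now have (2|3).
Factor out 2: 2 = 2. Since 3 ≡ 3 (mod 8), (2|3) = -1. Now have -(1|3).
(1|3) = 1. Collecting the sign factors: -1.
The Legendre symbol is -1, so x^2 ≡ 742 (mod 719) has no solution.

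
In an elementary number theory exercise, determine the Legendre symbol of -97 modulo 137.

-1

Reduce the numerator: -97 ≡ 40 (mod 137), so (-97/137) = (40/137).
Factor out 2: 40 = 2^3·5. Since 137 ≡ 1 (mod 8), (2/137) = +1, and (2/137)^3 = +1. Now have (5/137).
5 ≡ 1 (mod 4), so quadratic reciprocity gives (5/137) = (137/5). Reduce: 137 ≡ 2 (mod 5). Now have (2/5).
Factor out 2: 2 = 2. Since 5 ≡ 5 (mod 8), (2/5) = -1. Now have -(1/5).
(1/5) = 1. Collecting the sign factors: -1.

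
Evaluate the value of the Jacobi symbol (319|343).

1

(319|343)
  = -(343|319)    [QR: both ≡ 3 mod 4, sign flips]
  = -(24|319)    [343 ≡ 24 mod 319]
  = -(3|319)    [319 ≡ 7 mod 8 ⇒ (2|319)^3 = +1]
  = (319|3)    [QR: both ≡ 3 mod 4, sign flips]
  = (1|3)    [319 ≡ 1 mod 3]
  = 1    [(1|3) = 1]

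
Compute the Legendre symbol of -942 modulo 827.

1

(-942/827)
  = (712/827)    [-942 ≡ 712 mod 827]
  = -(89/827)    [827 ≡ 3 mod 8 ⇒ (2/827)^3 = -1]
  = -(827/89)    [QR: 89 ≡ 1 mod 4, sign kept]
  = -(26/89)    [827 ≡ 26 mod 89]
  = -(13/89)    [89 ≡ 1 mod 8 ⇒ (2/89) = +1]
  = -(89/13)    [QR: 13 ≡ 1 mod 4, sign kept]
  = -(11/13)    [89 ≡ 11 mod 13]
  = -(13/11)    [QR: 13 ≡ 1 mod 4, sign kept]
  = -(2/11)    [13 ≡ 2 mod 11]
  = (1/11)    [11 ≡ 3 mod 8 ⇒ (2/11) = -1]
  = 1    [(1/11) = 1]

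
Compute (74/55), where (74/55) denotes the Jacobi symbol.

-1

Reduce the numerator: 74 ≡ 19 (mod 55), so (74/55) = (19/55).
Both 19 ≡ 3 and 55 ≡ 3 (mod 4), so reciprocity gives (19/55) = -(55/19). Reduce: 55 ≡ 17 (mod 19). Now have -(17/19).
17 ≡ 1 (mod 4), so quadratic reciprocity gives (17/19) = (19/17). Reduce: 19 ≡ 2 (mod 17). Now have -(2/17).
Factor out 2: 2 = 2. Since 17 ≡ 1 (mod 8), (2/17) = +1. Now have -(1/17).
(1/17) = 1. Collecting the sign factors: -1.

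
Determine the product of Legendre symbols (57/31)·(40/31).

By multiplicativity, (57·40/31) = (57/31)·(40/31).
First factor (57/31):
(57/31)
  = (26/31)    [57 ≡ 26 mod 31]
  = (13/31)    [31 ≡ 7 mod 8 ⇒ (2/31) = +1]
  = (31/13)    [QR: 13 ≡ 1 mod 4, sign kept]
  = (5/13)    [31 ≡ 5 mod 13]
  = (13/5)    [QR: 5 ≡ 1 mod 4, sign kept]
  = (3/5)    [13 ≡ 3 mod 5]
  = (5/3)    [QR: 5 ≡ 1 mod 4, sign kept]
  = (2/3)    [5 ≡ 2 mod 3]
  = -(1/3)    [3 ≡ 3 mod 8 ⇒ (2/3) = -1]
  = -1    [(1/3) = 1]
Second factor (40/31):
(40/31)
  = (9/31)    [40 ≡ 9 mod 31]
  = (31/9)    [QR: 9 ≡ 1 mod 4, sign kept]
  = (4/9)    [31 ≡ 4 mod 9]
  = (1/9)    [9 ≡ 1 mod 8 ⇒ (2/9)^2 = +1]
  = 1    [(1/9) = 1]
Product: (-1)·(1) = -1.

-1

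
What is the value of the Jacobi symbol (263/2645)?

-1

2645 ≡ 1 (mod 4), so quadratic reciprocity gives (263/2645) = (2645/263). Reduce: 2645 ≡ 15 (mod 263). Now have (15/263).
Both 15 ≡ 3 and 263 ≡ 3 (mod 4), so reciprocity gives (15/263) = -(263/15). Reduce: 263 ≡ 8 (mod 15). Now have -(8/15).
Factor out 2: 8 = 2^3. Since 15 ≡ 7 (mod 8), (2/15) = +1, and (2/15)^3 = +1. Now have -(1/15).
(1/15) = 1. Collecting the sign factors: -1.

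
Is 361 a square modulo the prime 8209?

361 ≡ 1 (mod 4), so quadratic reciprocity gives (361/8209) = (8209/361). Reduce: 8209 ≡ 267 (mod 361). Now have (267/361).
361 ≡ 1 (mod 4), so quadratic reciprocity gives (267/361) = (361/267). Reduce: 361 ≡ 94 (mod 267). Now have (94/267).
Factor out 2: 94 = 2·47. Since 267 ≡ 3 (mod 8), (2/267) = -1. Now have -(47/267).
Both 47 ≡ 3 and 267 ≡ 3 (mod 4), so reciprocity gives (47/267) = -(267/47). Reduce: 267 ≡ 32 (mod 47). Now have (32/47).
Factor out 2: 32 = 2^5. Since 47 ≡ 7 (mod 8), (2/47) = +1, and (2/47)^5 = +1. Now have (1/47).
(1/47) = 1. Collecting the sign factors: 1.
The Legendre symbol is 1, so x^2 ≡ 361 (mod 8209) has solution.

yes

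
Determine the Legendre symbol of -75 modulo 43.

1

Pull out -1: (-75/43) = (-1/43)·(75/43). Since 43 ≡ 3 (mod 4), (-1/43) = -1. Now have -(75/43).
Reduce the numerator: 75 ≡ 32 (mod 43), so (75/43) = (32/43).
Factor out 2: 32 = 2^5. Since 43 ≡ 3 (mod 8), (2/43) = -1, and (2/43)^5 = -1. Now have (1/43).
(1/43) = 1. Collecting the sign factors: 1.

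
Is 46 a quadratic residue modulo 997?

no

(46|997)
  = -(23|997)    [997 ≡ 5 mod 8 ⇒ (2|997) = -1]
  = -(997|23)    [QR: 997 ≡ 1 mod 4, sign kept]
  = -(8|23)    [997 ≡ 8 mod 23]
  = -(1|23)    [23 ≡ 7 mod 8 ⇒ (2|23)^3 = +1]
  = -1    [(1|23) = 1]
The Legendre symbol is -1, so x^2 ≡ 46 (mod 997) has no solution.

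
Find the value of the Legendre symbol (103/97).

Reduce the numerator: 103 ≡ 6 (mod 97), so (103/97) = (6/97).
Factor out 2: 6 = 2·3. Since 97 ≡ 1 (mod 8), (2/97) = +1. Now have (3/97).
97 ≡ 1 (mod 4), so quadratic reciprocity gives (3/97) = (97/3). Reduce: 97 ≡ 1 (mod 3). Now have (1/3).
(1/3) = 1. Collecting the sign factors: 1.

1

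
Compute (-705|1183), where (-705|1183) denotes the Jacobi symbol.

1

(-705|1183)
  = -(705|1183)    [1183 ≡ 3 mod 4 ⇒ (-1|1183) = -1]
  = -(1183|705)    [QR: 705 ≡ 1 mod 4, sign kept]
  = -(478|705)    [1183 ≡ 478 mod 705]
  = -(239|705)    [705 ≡ 1 mod 8 ⇒ (2|705) = +1]
  = -(705|239)    [QR: 705 ≡ 1 mod 4, sign kept]
  = -(227|239)    [705 ≡ 227 mod 239]
  = (239|227)    [QR: both ≡ 3 mod 4, sign flips]
  = (12|227)    [239 ≡ 12 mod 227]
  = (3|227)    [227 ≡ 3 mod 8 ⇒ (2|227)^2 = +1]
  = -(227|3)    [QR: both ≡ 3 mod 4, sign flips]
  = -(2|3)    [227 ≡ 2 mod 3]
  = (1|3)    [3 ≡ 3 mod 8 ⇒ (2|3) = -1]
  = 1    [(1|3) = 1]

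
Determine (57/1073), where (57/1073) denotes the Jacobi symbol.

57 ≡ 1 (mod 4), so quadratic reciprocity gives (57/1073) = (1073/57). Reduce: 1073 ≡ 47 (mod 57). Now have (47/57).
57 ≡ 1 (mod 4), so quadratic reciprocity gives (47/57) = (57/47). Reduce: 57 ≡ 10 (mod 47). Now have (10/47).
Factor out 2: 10 = 2·5. Since 47 ≡ 7 (mod 8), (2/47) = +1. Now have (5/47).
5 ≡ 1 (mod 4), so quadratic reciprocity gives (5/47) = (47/5). Reduce: 47 ≡ 2 (mod 5). Now have (2/5).
Factor out 2: 2 = 2. Since 5 ≡ 5 (mod 8), (2/5) = -1. Now have -(1/5).
(1/5) = 1. Collecting the sign factors: -1.

-1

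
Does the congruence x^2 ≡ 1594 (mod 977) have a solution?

Reduce the numerator: 1594 ≡ 617 (mod 977), so (1594/977) = (617/977).
617 ≡ 1 (mod 4), so quadratic reciprocity gives (617/977) = (977/617). Reduce: 977 ≡ 360 (mod 617). Now have (360/617).
Factor out 2: 360 = 2^3·45. Since 617 ≡ 1 (mod 8), (2/617) = +1, and (2/617)^3 = +1. Now have (45/617).
45 ≡ 1 (mod 4), so quadratic reciprocity gives (45/617) = (617/45). Reduce: 617 ≡ 32 (mod 45). Now have (32/45).
Factor out 2: 32 = 2^5. Since 45 ≡ 5 (mod 8), (2/45) = -1, and (2/45)^5 = -1. Now have -(1/45).
(1/45) = 1. Collecting the sign factors: -1.
(1594/977) = -1, and 977 is prime, so 1594 is not a quadratic residue mod 977.

no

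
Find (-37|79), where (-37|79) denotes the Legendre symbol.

Pull out -1: (-37|79) = (-1|79)·(37|79). Since 79 ≡ 3 (mod 4), (-1|79) = -1. Now have -(37|79).
37 ≡ 1 (mod 4), so quadratic reciprocity gives (37|79) = (79|37). Reduce: 79 ≡ 5 (mod 37). Now have -(5|37).
5 ≡ 1 (mod 4), so quadratic reciprocity gives (5|37) = (37|5). Reduce: 37 ≡ 2 (mod 5). Now have -(2|5).
Factor out 2: 2 = 2. Since 5 ≡ 5 (mod 8), (2|5) = -1. Now have (1|5).
(1|5) = 1. Collecting the sign factors: 1.

1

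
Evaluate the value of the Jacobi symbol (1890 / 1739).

(1890 / 1739)
  = (151 / 1739)    [1890 ≡ 151 mod 1739]
  = -(1739 / 151)    [QR: both ≡ 3 mod 4, sign flips]
  = -(78 / 151)    [1739 ≡ 78 mod 151]
  = -(39 / 151)    [151 ≡ 7 mod 8 ⇒ (2 / 151) = +1]
  = (151 / 39)    [QR: both ≡ 3 mod 4, sign flips]
  = (34 / 39)    [151 ≡ 34 mod 39]
  = (17 / 39)    [39 ≡ 7 mod 8 ⇒ (2 / 39) = +1]
  = (39 / 17)    [QR: 17 ≡ 1 mod 4, sign kept]
  = (5 / 17)    [39 ≡ 5 mod 17]
  = (17 / 5)    [QR: 5 ≡ 1 mod 4, sign kept]
  = (2 / 5)    [17 ≡ 2 mod 5]
  = -(1 / 5)    [5 ≡ 5 mod 8 ⇒ (2 / 5) = -1]
  = -1    [(1 / 5) = 1]

-1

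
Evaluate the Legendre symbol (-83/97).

Pull out -1: (-83/97) = (-1/97)·(83/97). Since 97 ≡ 1 (mod 4), (-1/97) = +1. Now have (83/97).
97 ≡ 1 (mod 4), so quadratic reciprocity gives (83/97) = (97/83). Reduce: 97 ≡ 14 (mod 83). Now have (14/83).
Factor out 2: 14 = 2·7. Since 83 ≡ 3 (mod 8), (2/83) = -1. Now have -(7/83).
Both 7 ≡ 3 and 83 ≡ 3 (mod 4), so reciprocity gives (7/83) = -(83/7). Reduce: 83 ≡ 6 (mod 7). Now have (6/7).
Factor out 2: 6 = 2·3. Since 7 ≡ 7 (mod 8), (2/7) = +1. Now have (3/7).
Both 3 ≡ 3 and 7 ≡ 3 (mod 4), so reciprocity gives (3/7) = -(7/3). Reduce: 7 ≡ 1 (mod 3). Now have -(1/3).
(1/3) = 1. Collecting the sign factors: -1.

-1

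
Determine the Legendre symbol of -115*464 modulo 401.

By multiplicativity, (-115·464 / 401) = (-115 / 401)·(464 / 401).
First factor (-115 / 401):
Reduce the numerator: -115 ≡ 286 (mod 401), so (-115 / 401) = (286 / 401).
Factor out 2: 286 = 2·143. Since 401 ≡ 1 (mod 8), (2 / 401) = +1. Now have (143 / 401).
401 ≡ 1 (mod 4), so quadratic reciprocity gives (143 / 401) = (401 / 143). Reduce: 401 ≡ 115 (mod 143). Now have (115 / 143).
Both 115 ≡ 3 and 143 ≡ 3 (mod 4), so reciprocity gives (115 / 143) = -(143 / 115). Reduce: 143 ≡ 28 (mod 115). Now have -(28 / 115).
Factor out 2: 28 = 2^2·7. Since 115 ≡ 3 (mod 8), (2 / 115) = -1, and (2 / 115)^2 = +1. Now have -(7 / 115).
Both 7 ≡ 3 and 115 ≡ 3 (mod 4), so reciprocity gives (7 / 115) = -(115 / 7). Reduce: 115 ≡ 3 (mod 7). Now have (3 / 7).
Both 3 ≡ 3 and 7 ≡ 3 (mod 4), so reciprocity gives (3 / 7) = -(7 / 3). Reduce: 7 ≡ 1 (mod 3). Now have -(1 / 3).
(1 / 3) = 1. Collecting the sign factors: -1.
Second factor (464 / 401):
Reduce the numerator: 464 ≡ 63 (mod 401), so (464 / 401) = (63 / 401).
401 ≡ 1 (mod 4), so quadratic reciprocity gives (63 / 401) = (401 / 63). Reduce: 401 ≡ 23 (mod 63). Now have (23 / 63).
Both 23 ≡ 3 and 63 ≡ 3 (mod 4), so reciprocity gives (23 / 63) = -(63 / 23). Reduce: 63 ≡ 17 (mod 23). Now have -(17 / 23).
17 ≡ 1 (mod 4), so quadratic reciprocity gives (17 / 23) = (23 / 17). Reduce: 23 ≡ 6 (mod 17). Now have -(6 / 17).
Factor out 2: 6 = 2·3. Since 17 ≡ 1 (mod 8), (2 / 17) = +1. Now have -(3 / 17).
17 ≡ 1 (mod 4), so quadratic reciprocity gives (3 / 17) = (17 / 3). Reduce: 17 ≡ 2 (mod 3). Now have -(2 / 3).
Factor out 2: 2 = 2. Since 3 ≡ 3 (mod 8), (2 / 3) = -1. Now have (1 / 3).
(1 / 3) = 1. Collecting the sign factors: 1.
Product: (-1)·(1) = -1.

-1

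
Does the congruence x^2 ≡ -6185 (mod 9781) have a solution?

no

(-6185|9781)
  = (3596|9781)    [-6185 ≡ 3596 mod 9781]
  = (899|9781)    [9781 ≡ 5 mod 8 ⇒ (2|9781)^2 = +1]
  = (9781|899)    [QR: 9781 ≡ 1 mod 4, sign kept]
  = (791|899)    [9781 ≡ 791 mod 899]
  = -(899|791)    [QR: both ≡ 3 mod 4, sign flips]
  = -(108|791)    [899 ≡ 108 mod 791]
  = -(27|791)    [791 ≡ 7 mod 8 ⇒ (2|791)^2 = +1]
  = (791|27)    [QR: both ≡ 3 mod 4, sign flips]
  = (8|27)    [791 ≡ 8 mod 27]
  = -(1|27)    [27 ≡ 3 mod 8 ⇒ (2|27)^3 = -1]
  = -1    [(1|27) = 1]
The Legendre symbol is -1, so x^2 ≡ -6185 (mod 9781) has no solution.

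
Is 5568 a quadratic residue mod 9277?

no

Factor out 2: 5568 = 2^6·87. Since 9277 ≡ 5 (mod 8), (2|9277) = -1, and (2|9277)^6 = +1. Now have (87|9277).
9277 ≡ 1 (mod 4), so quadratic reciprocity gives (87|9277) = (9277|87). Reduce: 9277 ≡ 55 (mod 87). Now have (55|87).
Both 55 ≡ 3 and 87 ≡ 3 (mod 4), so reciprocity gives (55|87) = -(87|55). Reduce: 87 ≡ 32 (mod 55). Now have -(32|55).
Factor out 2: 32 = 2^5. Since 55 ≡ 7 (mod 8), (2|55) = +1, and (2|55)^5 = +1. Now have -(1|55).
(1|55) = 1. Collecting the sign factors: -1.
(5568|9277) = -1, and 9277 is prime, so 5568 is not a quadratic residue mod 9277.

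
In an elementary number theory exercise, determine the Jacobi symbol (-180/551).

Reduce the numerator: -180 ≡ 371 (mod 551), so (-180/551) = (371/551).
Both 371 ≡ 3 and 551 ≡ 3 (mod 4), so reciprocity gives (371/551) = -(551/371). Reduce: 551 ≡ 180 (mod 371). Now have -(180/371).
Factor out 2: 180 = 2^2·45. Since 371 ≡ 3 (mod 8), (2/371) = -1, and (2/371)^2 = +1. Now have -(45/371).
45 ≡ 1 (mod 4), so quadratic reciprocity gives (45/371) = (371/45). Reduce: 371 ≡ 11 (mod 45). Now have -(11/45).
45 ≡ 1 (mod 4), so quadratic reciprocity gives (11/45) = (45/11). Reduce: 45 ≡ 1 (mod 11). Now have -(1/11).
(1/11) = 1. Collecting the sign factors: -1.

-1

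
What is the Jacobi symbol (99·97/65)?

-1

By multiplicativity, (99·97/65) = (99/65)·(97/65).
First factor (99/65):
(99/65)
  = (34/65)    [99 ≡ 34 mod 65]
  = (17/65)    [65 ≡ 1 mod 8 ⇒ (2/65) = +1]
  = (65/17)    [QR: 17 ≡ 1 mod 4, sign kept]
  = (14/17)    [65 ≡ 14 mod 17]
  = (7/17)    [17 ≡ 1 mod 8 ⇒ (2/17) = +1]
  = (17/7)    [QR: 17 ≡ 1 mod 4, sign kept]
  = (3/7)    [17 ≡ 3 mod 7]
  = -(7/3)    [QR: both ≡ 3 mod 4, sign flips]
  = -(1/3)    [7 ≡ 1 mod 3]
  = -1    [(1/3) = 1]
Second factor (97/65):
(97/65)
  = (32/65)    [97 ≡ 32 mod 65]
  = (1/65)    [65 ≡ 1 mod 8 ⇒ (2/65)^5 = +1]
  = 1    [(1/65) = 1]
Product: (-1)·(1) = -1.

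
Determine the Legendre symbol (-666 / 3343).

Reduce the numerator: -666 ≡ 2677 (mod 3343), so (-666 / 3343) = (2677 / 3343).
2677 ≡ 1 (mod 4), so quadratic reciprocity gives (2677 / 3343) = (3343 / 2677). Reduce: 3343 ≡ 666 (mod 2677). Now have (666 / 2677).
Factor out 2: 666 = 2·333. Since 2677 ≡ 5 (mod 8), (2 / 2677) = -1. Now have -(333 / 2677).
333 ≡ 1 (mod 4), so quadratic reciprocity gives (333 / 2677) = (2677 / 333). Reduce: 2677 ≡ 13 (mod 333). Now have -(13 / 333).
13 ≡ 1 (mod 4), so quadratic reciprocity gives (13 / 333) = (333 / 13). Reduce: 333 ≡ 8 (mod 13). Now have -(8 / 13).
Factor out 2: 8 = 2^3. Since 13 ≡ 5 (mod 8), (2 / 13) = -1, and (2 / 13)^3 = -1. Now have (1 / 13).
(1 / 13) = 1. Collecting the sign factors: 1.

1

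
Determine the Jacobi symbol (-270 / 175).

(-270 / 175)
  = (80 / 175)    [-270 ≡ 80 mod 175]
  = (5 / 175)    [175 ≡ 7 mod 8 ⇒ (2 / 175)^4 = +1]
  = (175 / 5)    [QR: 5 ≡ 1 mod 4, sign kept]
  = (0 / 5)    [175 ≡ 0 mod 5]
  = 0    [numerator 0, gcd > 1]

0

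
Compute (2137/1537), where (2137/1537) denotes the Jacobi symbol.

(2137/1537)
  = (600/1537)    [2137 ≡ 600 mod 1537]
  = (75/1537)    [1537 ≡ 1 mod 8 ⇒ (2/1537)^3 = +1]
  = (1537/75)    [QR: 1537 ≡ 1 mod 4, sign kept]
  = (37/75)    [1537 ≡ 37 mod 75]
  = (75/37)    [QR: 37 ≡ 1 mod 4, sign kept]
  = (1/37)    [75 ≡ 1 mod 37]
  = 1    [(1/37) = 1]

1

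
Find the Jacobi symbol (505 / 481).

Reduce the numerator: 505 ≡ 24 (mod 481), so (505 / 481) = (24 / 481).
Factor out 2: 24 = 2^3·3. Since 481 ≡ 1 (mod 8), (2 / 481) = +1, and (2 / 481)^3 = +1. Now have (3 / 481).
481 ≡ 1 (mod 4), so quadratic reciprocity gives (3 / 481) = (481 / 3). Reduce: 481 ≡ 1 (mod 3). Now have (1 / 3).
(1 / 3) = 1. Collecting the sign factors: 1.

1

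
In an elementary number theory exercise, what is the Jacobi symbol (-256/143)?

-1

(-256/143)
  = (30/143)    [-256 ≡ 30 mod 143]
  = (15/143)    [143 ≡ 7 mod 8 ⇒ (2/143) = +1]
  = -(143/15)    [QR: both ≡ 3 mod 4, sign flips]
  = -(8/15)    [143 ≡ 8 mod 15]
  = -(1/15)    [15 ≡ 7 mod 8 ⇒ (2/15)^3 = +1]
  = -1    [(1/15) = 1]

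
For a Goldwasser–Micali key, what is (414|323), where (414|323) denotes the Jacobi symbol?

1

Reduce the numerator: 414 ≡ 91 (mod 323), so (414|323) = (91|323).
Both 91 ≡ 3 and 323 ≡ 3 (mod 4), so reciprocity gives (91|323) = -(323|91). Reduce: 323 ≡ 50 (mod 91). Now have -(50|91).
Factor out 2: 50 = 2·25. Since 91 ≡ 3 (mod 8), (2|91) = -1. Now have (25|91).
25 ≡ 1 (mod 4), so quadratic reciprocity gives (25|91) = (91|25). Reduce: 91 ≡ 16 (mod 25). Now have (16|25).
Factor out 2: 16 = 2^4. Since 25 ≡ 1 (mod 8), (2|25) = +1, and (2|25)^4 = +1. Now have (1|25).
(1|25) = 1. Collecting the sign factors: 1.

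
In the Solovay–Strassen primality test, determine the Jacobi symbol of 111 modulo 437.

-1

(111/437)
  = (437/111)    [QR: 437 ≡ 1 mod 4, sign kept]
  = (104/111)    [437 ≡ 104 mod 111]
  = (13/111)    [111 ≡ 7 mod 8 ⇒ (2/111)^3 = +1]
  = (111/13)    [QR: 13 ≡ 1 mod 4, sign kept]
  = (7/13)    [111 ≡ 7 mod 13]
  = (13/7)    [QR: 13 ≡ 1 mod 4, sign kept]
  = (6/7)    [13 ≡ 6 mod 7]
  = (3/7)    [7 ≡ 7 mod 8 ⇒ (2/7) = +1]
  = -(7/3)    [QR: both ≡ 3 mod 4, sign flips]
  = -(1/3)    [7 ≡ 1 mod 3]
  = -1    [(1/3) = 1]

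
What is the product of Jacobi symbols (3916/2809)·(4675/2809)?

By multiplicativity, (3916·4675/2809) = (3916/2809)·(4675/2809).
First factor (3916/2809):
Reduce the numerator: 3916 ≡ 1107 (mod 2809), so (3916/2809) = (1107/2809).
2809 ≡ 1 (mod 4), so quadratic reciprocity gives (1107/2809) = (2809/1107). Reduce: 2809 ≡ 595 (mod 1107). Now have (595/1107).
Both 595 ≡ 3 and 1107 ≡ 3 (mod 4), so reciprocity gives (595/1107) = -(1107/595). Reduce: 1107 ≡ 512 (mod 595). Now have -(512/595).
Factor out 2: 512 = 2^9. Since 595 ≡ 3 (mod 8), (2/595) = -1, and (2/595)^9 = -1. Now have (1/595).
(1/595) = 1. Collecting the sign factors: 1.
Second factor (4675/2809):
Reduce the numerator: 4675 ≡ 1866 (mod 2809), so (4675/2809) = (1866/2809).
Factor out 2: 1866 = 2·933. Since 2809 ≡ 1 (mod 8), (2/2809) = +1. Now have (933/2809).
933 ≡ 1 (mod 4), so quadratic reciprocity gives (933/2809) = (2809/933). Reduce: 2809 ≡ 10 (mod 933). Now have (10/933).
Factor out 2: 10 = 2·5. Since 933 ≡ 5 (mod 8), (2/933) = -1. Now have -(5/933).
5 ≡ 1 (mod 4), so quadratic reciprocity gives (5/933) = (933/5). Reduce: 933 ≡ 3 (mod 5). Now have -(3/5).
5 ≡ 1 (mod 4), so quadratic reciprocity gives (3/5) = (5/3). Reduce: 5 ≡ 2 (mod 3). Now have -(2/3).
Factor out 2: 2 = 2. Since 3 ≡ 3 (mod 8), (2/3) = -1. Now have (1/3).
(1/3) = 1. Collecting the sign factors: 1.
Product: (1)·(1) = 1.

1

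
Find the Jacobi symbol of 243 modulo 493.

493 ≡ 1 (mod 4), so quadratic reciprocity gives (243/493) = (493/243). Reduce: 493 ≡ 7 (mod 243). Now have (7/243).
Both 7 ≡ 3 and 243 ≡ 3 (mod 4), so reciprocity gives (7/243) = -(243/7). Reduce: 243 ≡ 5 (mod 7). Now have -(5/7).
5 ≡ 1 (mod 4), so quadratic reciprocity gives (5/7) = (7/5). Reduce: 7 ≡ 2 (mod 5). Now have -(2/5).
Factor out 2: 2 = 2. Since 5 ≡ 5 (mod 8), (2/5) = -1. Now have (1/5).
(1/5) = 1. Collecting the sign factors: 1.

1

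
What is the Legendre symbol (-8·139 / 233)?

-1

By multiplicativity, (-8·139 / 233) = (-8 / 233)·(139 / 233).
First factor (-8 / 233):
(-8 / 233)
  = (225 / 233)    [-8 ≡ 225 mod 233]
  = (233 / 225)    [QR: 225 ≡ 1 mod 4, sign kept]
  = (8 / 225)    [233 ≡ 8 mod 225]
  = (1 / 225)    [225 ≡ 1 mod 8 ⇒ (2 / 225)^3 = +1]
  = 1    [(1 / 225) = 1]
Second factor (139 / 233):
(139 / 233)
  = (233 / 139)    [QR: 233 ≡ 1 mod 4, sign kept]
  = (94 / 139)    [233 ≡ 94 mod 139]
  = -(47 / 139)    [139 ≡ 3 mod 8 ⇒ (2 / 139) = -1]
  = (139 / 47)    [QR: both ≡ 3 mod 4, sign flips]
  = (45 / 47)    [139 ≡ 45 mod 47]
  = (47 / 45)    [QR: 45 ≡ 1 mod 4, sign kept]
  = (2 / 45)    [47 ≡ 2 mod 45]
  = -(1 / 45)    [45 ≡ 5 mod 8 ⇒ (2 / 45) = -1]
  = -1    [(1 / 45) = 1]
Product: (1)·(-1) = -1.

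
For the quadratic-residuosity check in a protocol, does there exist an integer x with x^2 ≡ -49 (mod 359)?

Reduce the numerator: -49 ≡ 310 (mod 359), so (-49/359) = (310/359).
Factor out 2: 310 = 2·155. Since 359 ≡ 7 (mod 8), (2/359) = +1. Now have (155/359).
Both 155 ≡ 3 and 359 ≡ 3 (mod 4), so reciprocity gives (155/359) = -(359/155). Reduce: 359 ≡ 49 (mod 155). Now have -(49/155).
49 ≡ 1 (mod 4), so quadratic reciprocity gives (49/155) = (155/49). Reduce: 155 ≡ 8 (mod 49). Now have -(8/49).
Factor out 2: 8 = 2^3. Since 49 ≡ 1 (mod 8), (2/49) = +1, and (2/49)^3 = +1. Now have -(1/49).
(1/49) = 1. Collecting the sign factors: -1.
(-49/359) = -1, and 359 is prime, so -49 is not a quadratic residue mod 359.

no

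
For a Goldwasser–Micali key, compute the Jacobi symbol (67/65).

1

Reduce the numerator: 67 ≡ 2 (mod 65), so (67/65) = (2/65).
Factor out 2: 2 = 2. Since 65 ≡ 1 (mod 8), (2/65) = +1. Now have (1/65).
(1/65) = 1. Collecting the sign factors: 1.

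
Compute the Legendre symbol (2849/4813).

-1

2849 ≡ 1 (mod 4), so quadratic reciprocity gives (2849/4813) = (4813/2849). Reduce: 4813 ≡ 1964 (mod 2849). Now have (1964/2849).
Factor out 2: 1964 = 2^2·491. Since 2849 ≡ 1 (mod 8), (2/2849) = +1, and (2/2849)^2 = +1. Now have (491/2849).
2849 ≡ 1 (mod 4), so quadratic reciprocity gives (491/2849) = (2849/491). Reduce: 2849 ≡ 394 (mod 491). Now have (394/491).
Factor out 2: 394 = 2·197. Since 491 ≡ 3 (mod 8), (2/491) = -1. Now have -(197/491).
197 ≡ 1 (mod 4), so quadratic reciprocity gives (197/491) = (491/197). Reduce: 491 ≡ 97 (mod 197). Now have -(97/197).
97 ≡ 1 (mod 4), so quadratic reciprocity gives (97/197) = (197/97). Reduce: 197 ≡ 3 (mod 97). Now have -(3/97).
97 ≡ 1 (mod 4), so quadratic reciprocity gives (3/97) = (97/3). Reduce: 97 ≡ 1 (mod 3). Now have -(1/3).
(1/3) = 1. Collecting the sign factors: -1.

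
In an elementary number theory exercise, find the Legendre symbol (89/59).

-1

(89/59)
  = (30/59)    [89 ≡ 30 mod 59]
  = -(15/59)    [59 ≡ 3 mod 8 ⇒ (2/59) = -1]
  = (59/15)    [QR: both ≡ 3 mod 4, sign flips]
  = (14/15)    [59 ≡ 14 mod 15]
  = (7/15)    [15 ≡ 7 mod 8 ⇒ (2/15) = +1]
  = -(15/7)    [QR: both ≡ 3 mod 4, sign flips]
  = -(1/7)    [15 ≡ 1 mod 7]
  = -1    [(1/7) = 1]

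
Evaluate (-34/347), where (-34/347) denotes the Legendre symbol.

-1

(-34/347)
  = -(34/347)    [347 ≡ 3 mod 4 ⇒ (-1/347) = -1]
  = (17/347)    [347 ≡ 3 mod 8 ⇒ (2/347) = -1]
  = (347/17)    [QR: 17 ≡ 1 mod 4, sign kept]
  = (7/17)    [347 ≡ 7 mod 17]
  = (17/7)    [QR: 17 ≡ 1 mod 4, sign kept]
  = (3/7)    [17 ≡ 3 mod 7]
  = -(7/3)    [QR: both ≡ 3 mod 4, sign flips]
  = -(1/3)    [7 ≡ 1 mod 3]
  = -1    [(1/3) = 1]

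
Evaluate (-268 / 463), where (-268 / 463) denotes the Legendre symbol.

-1

Pull out -1: (-268 / 463) = (-1 / 463)·(268 / 463). Since 463 ≡ 3 (mod 4), (-1 / 463) = -1. Now have -(268 / 463).
Factor out 2: 268 = 2^2·67. Since 463 ≡ 7 (mod 8), (2 / 463) = +1, and (2 / 463)^2 = +1. Now have -(67 / 463).
Both 67 ≡ 3 and 463 ≡ 3 (mod 4), so reciprocity gives (67 / 463) = -(463 / 67). Reduce: 463 ≡ 61 (mod 67). Now have (61 / 67).
61 ≡ 1 (mod 4), so quadratic reciprocity gives (61 / 67) = (67 / 61). Reduce: 67 ≡ 6 (mod 61). Now have (6 / 61).
Factor out 2: 6 = 2·3. Since 61 ≡ 5 (mod 8), (2 / 61) = -1. Now have -(3 / 61).
61 ≡ 1 (mod 4), so quadratic reciprocity gives (3 / 61) = (61 / 3). Reduce: 61 ≡ 1 (mod 3). Now have -(1 / 3).
(1 / 3) = 1. Collecting the sign factors: -1.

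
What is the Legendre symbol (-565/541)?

Pull out -1: (-565/541) = (-1/541)·(565/541). Since 541 ≡ 1 (mod 4), (-1/541) = +1. Now have (565/541).
Reduce the numerator: 565 ≡ 24 (mod 541), so (565/541) = (24/541).
Factor out 2: 24 = 2^3·3. Since 541 ≡ 5 (mod 8), (2/541) = -1, and (2/541)^3 = -1. Now have -(3/541).
541 ≡ 1 (mod 4), so quadratic reciprocity gives (3/541) = (541/3). Reduce: 541 ≡ 1 (mod 3). Now have -(1/3).
(1/3) = 1. Collecting the sign factors: -1.

-1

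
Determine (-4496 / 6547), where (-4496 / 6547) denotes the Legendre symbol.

Reduce the numerator: -4496 ≡ 2051 (mod 6547), so (-4496 / 6547) = (2051 / 6547).
Both 2051 ≡ 3 and 6547 ≡ 3 (mod 4), so reciprocity gives (2051 / 6547) = -(6547 / 2051). Reduce: 6547 ≡ 394 (mod 2051). Now have -(394 / 2051).
Factor out 2: 394 = 2·197. Since 2051 ≡ 3 (mod 8), (2 / 2051) = -1. Now have (197 / 2051).
197 ≡ 1 (mod 4), so quadratic reciprocity gives (197 / 2051) = (2051 / 197). Reduce: 2051 ≡ 81 (mod 197). Now have (81 / 197).
81 ≡ 1 (mod 4), so quadratic reciprocity gives (81 / 197) = (197 / 81). Reduce: 197 ≡ 35 (mod 81). Now have (35 / 81).
81 ≡ 1 (mod 4), so quadratic reciprocity gives (35 / 81) = (81 / 35). Reduce: 81 ≡ 11 (mod 35). Now have (11 / 35).
Both 11 ≡ 3 and 35 ≡ 3 (mod 4), so reciprocity gives (11 / 35) = -(35 / 11). Reduce: 35 ≡ 2 (mod 11). Now have -(2 / 11).
Factor out 2: 2 = 2. Since 11 ≡ 3 (mod 8), (2 / 11) = -1. Now have (1 / 11).
(1 / 11) = 1. Collecting the sign factors: 1.

1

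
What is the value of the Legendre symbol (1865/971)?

1

(1865/971)
  = (894/971)    [1865 ≡ 894 mod 971]
  = -(447/971)    [971 ≡ 3 mod 8 ⇒ (2/971) = -1]
  = (971/447)    [QR: both ≡ 3 mod 4, sign flips]
  = (77/447)    [971 ≡ 77 mod 447]
  = (447/77)    [QR: 77 ≡ 1 mod 4, sign kept]
  = (62/77)    [447 ≡ 62 mod 77]
  = -(31/77)    [77 ≡ 5 mod 8 ⇒ (2/77) = -1]
  = -(77/31)    [QR: 77 ≡ 1 mod 4, sign kept]
  = -(15/31)    [77 ≡ 15 mod 31]
  = (31/15)    [QR: both ≡ 3 mod 4, sign flips]
  = (1/15)    [31 ≡ 1 mod 15]
  = 1    [(1/15) = 1]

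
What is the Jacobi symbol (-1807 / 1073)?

-1

Reduce the numerator: -1807 ≡ 339 (mod 1073), so (-1807 / 1073) = (339 / 1073).
1073 ≡ 1 (mod 4), so quadratic reciprocity gives (339 / 1073) = (1073 / 339). Reduce: 1073 ≡ 56 (mod 339). Now have (56 / 339).
Factor out 2: 56 = 2^3·7. Since 339 ≡ 3 (mod 8), (2 / 339) = -1, and (2 / 339)^3 = -1. Now have -(7 / 339).
Both 7 ≡ 3 and 339 ≡ 3 (mod 4), so reciprocity gives (7 / 339) = -(339 / 7). Reduce: 339 ≡ 3 (mod 7). Now have (3 / 7).
Both 3 ≡ 3 and 7 ≡ 3 (mod 4), so reciprocity gives (3 / 7) = -(7 / 3). Reduce: 7 ≡ 1 (mod 3). Now have -(1 / 3).
(1 / 3) = 1. Collecting the sign factors: -1.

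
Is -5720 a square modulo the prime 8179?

no

Pull out -1: (-5720/8179) = (-1/8179)·(5720/8179). Since 8179 ≡ 3 (mod 4), (-1/8179) = -1. Now have -(5720/8179).
Factor out 2: 5720 = 2^3·715. Since 8179 ≡ 3 (mod 8), (2/8179) = -1, and (2/8179)^3 = -1. Now have (715/8179).
Both 715 ≡ 3 and 8179 ≡ 3 (mod 4), so reciprocity gives (715/8179) = -(8179/715). Reduce: 8179 ≡ 314 (mod 715). Now have -(314/715).
Factor out 2: 314 = 2·157. Since 715 ≡ 3 (mod 8), (2/715) = -1. Now have (157/715).
157 ≡ 1 (mod 4), so quadratic reciprocity gives (157/715) = (715/157). Reduce: 715 ≡ 87 (mod 157). Now have (87/157).
157 ≡ 1 (mod 4), so quadratic reciprocity gives (87/157) = (157/87). Reduce: 157 ≡ 70 (mod 87). Now have (70/87).
Factor out 2: 70 = 2·35. Since 87 ≡ 7 (mod 8), (2/87) = +1. Now have (35/87).
Both 35 ≡ 3 and 87 ≡ 3 (mod 4), so reciprocity gives (35/87) = -(87/35). Reduce: 87 ≡ 17 (mod 35). Now have -(17/35).
17 ≡ 1 (mod 4), so quadratic reciprocity gives (17/35) = (35/17). Reduce: 35 ≡ 1 (mod 17). Now have -(1/17).
(1/17) = 1. Collecting the sign factors: -1.
The Legendre symbol is -1, so x^2 ≡ -5720 (mod 8179) has no solution.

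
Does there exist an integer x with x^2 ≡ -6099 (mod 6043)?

no

(-6099/6043)
  = -(6099/6043)    [6043 ≡ 3 mod 4 ⇒ (-1/6043) = -1]
  = -(56/6043)    [6099 ≡ 56 mod 6043]
  = (7/6043)    [6043 ≡ 3 mod 8 ⇒ (2/6043)^3 = -1]
  = -(6043/7)    [QR: both ≡ 3 mod 4, sign flips]
  = -(2/7)    [6043 ≡ 2 mod 7]
  = -(1/7)    [7 ≡ 7 mod 8 ⇒ (2/7) = +1]
  = -1    [(1/7) = 1]
The Legendre symbol is -1, so x^2 ≡ -6099 (mod 6043) has no solution.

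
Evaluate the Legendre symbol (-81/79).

-1

(-81/79)
  = -(81/79)    [79 ≡ 3 mod 4 ⇒ (-1/79) = -1]
  = -(2/79)    [81 ≡ 2 mod 79]
  = -(1/79)    [79 ≡ 7 mod 8 ⇒ (2/79) = +1]
  = -1    [(1/79) = 1]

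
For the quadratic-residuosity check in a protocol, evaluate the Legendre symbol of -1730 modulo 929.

1

(-1730/929)
  = (128/929)    [-1730 ≡ 128 mod 929]
  = (1/929)    [929 ≡ 1 mod 8 ⇒ (2/929)^7 = +1]
  = 1    [(1/929) = 1]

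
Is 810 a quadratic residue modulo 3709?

Factor out 2: 810 = 2·405. Since 3709 ≡ 5 (mod 8), (2/3709) = -1. Now have -(405/3709).
405 ≡ 1 (mod 4), so quadratic reciprocity gives (405/3709) = (3709/405). Reduce: 3709 ≡ 64 (mod 405). Now have -(64/405).
Factor out 2: 64 = 2^6. Since 405 ≡ 5 (mod 8), (2/405) = -1, and (2/405)^6 = +1. Now have -(1/405).
(1/405) = 1. Collecting the sign factors: -1.
(810/3709) = -1, and 3709 is prime, so 810 is not a quadratic residue mod 3709.

no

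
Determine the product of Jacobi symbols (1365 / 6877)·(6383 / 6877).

By multiplicativity, (1365·6383 / 6877) = (1365 / 6877)·(6383 / 6877).
First factor (1365 / 6877):
(1365 / 6877)
  = (6877 / 1365)    [QR: 1365 ≡ 1 mod 4, sign kept]
  = (52 / 1365)    [6877 ≡ 52 mod 1365]
  = (13 / 1365)    [1365 ≡ 5 mod 8 ⇒ (2 / 1365)^2 = +1]
  = (1365 / 13)    [QR: 13 ≡ 1 mod 4, sign kept]
  = (0 / 13)    [1365 ≡ 0 mod 13]
  = 0    [numerator 0, gcd > 1]
Second factor (6383 / 6877):
(6383 / 6877)
  = (6877 / 6383)    [QR: 6877 ≡ 1 mod 4, sign kept]
  = (494 / 6383)    [6877 ≡ 494 mod 6383]
  = (247 / 6383)    [6383 ≡ 7 mod 8 ⇒ (2 / 6383) = +1]
  = -(6383 / 247)    [QR: both ≡ 3 mod 4, sign flips]
  = -(208 / 247)    [6383 ≡ 208 mod 247]
  = -(13 / 247)    [247 ≡ 7 mod 8 ⇒ (2 / 247)^4 = +1]
  = -(247 / 13)    [QR: 13 ≡ 1 mod 4, sign kept]
  = -(0 / 13)    [247 ≡ 0 mod 13]
  = 0    [numerator 0, gcd > 1]
Product: (0)·(0) = 0.

0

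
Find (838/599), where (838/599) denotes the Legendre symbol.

-1

Reduce the numerator: 838 ≡ 239 (mod 599), so (838/599) = (239/599).
Both 239 ≡ 3 and 599 ≡ 3 (mod 4), so reciprocity gives (239/599) = -(599/239). Reduce: 599 ≡ 121 (mod 239). Now have -(121/239).
121 ≡ 1 (mod 4), so quadratic reciprocity gives (121/239) = (239/121). Reduce: 239 ≡ 118 (mod 121). Now have -(118/121).
Factor out 2: 118 = 2·59. Since 121 ≡ 1 (mod 8), (2/121) = +1. Now have -(59/121).
121 ≡ 1 (mod 4), so quadratic reciprocity gives (59/121) = (121/59). Reduce: 121 ≡ 3 (mod 59). Now have -(3/59).
Both 3 ≡ 3 and 59 ≡ 3 (mod 4), so reciprocity gives (3/59) = -(59/3). Reduce: 59 ≡ 2 (mod 3). Now have (2/3).
Factor out 2: 2 = 2. Since 3 ≡ 3 (mod 8), (2/3) = -1. Now have -(1/3).
(1/3) = 1. Collecting the sign factors: -1.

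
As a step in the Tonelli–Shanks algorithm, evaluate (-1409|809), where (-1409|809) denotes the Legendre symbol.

-1

(-1409|809)
  = (209|809)    [-1409 ≡ 209 mod 809]
  = (809|209)    [QR: 209 ≡ 1 mod 4, sign kept]
  = (182|209)    [809 ≡ 182 mod 209]
  = (91|209)    [209 ≡ 1 mod 8 ⇒ (2|209) = +1]
  = (209|91)    [QR: 209 ≡ 1 mod 4, sign kept]
  = (27|91)    [209 ≡ 27 mod 91]
  = -(91|27)    [QR: both ≡ 3 mod 4, sign flips]
  = -(10|27)    [91 ≡ 10 mod 27]
  = (5|27)    [27 ≡ 3 mod 8 ⇒ (2|27) = -1]
  = (27|5)    [QR: 5 ≡ 1 mod 4, sign kept]
  = (2|5)    [27 ≡ 2 mod 5]
  = -(1|5)    [5 ≡ 5 mod 8 ⇒ (2|5) = -1]
  = -1    [(1|5) = 1]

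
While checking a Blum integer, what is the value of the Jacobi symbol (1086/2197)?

-1

Factor out 2: 1086 = 2·543. Since 2197 ≡ 5 (mod 8), (2/2197) = -1. Now have -(543/2197).
2197 ≡ 1 (mod 4), so quadratic reciprocity gives (543/2197) = (2197/543). Reduce: 2197 ≡ 25 (mod 543). Now have -(25/543).
25 ≡ 1 (mod 4), so quadratic reciprocity gives (25/543) = (543/25). Reduce: 543 ≡ 18 (mod 25). Now have -(18/25).
Factor out 2: 18 = 2·9. Since 25 ≡ 1 (mod 8), (2/25) = +1. Now have -(9/25).
9 ≡ 1 (mod 4), so quadratic reciprocity gives (9/25) = (25/9). Reduce: 25 ≡ 7 (mod 9). Now have -(7/9).
9 ≡ 1 (mod 4), so quadratic reciprocity gives (7/9) = (9/7). Reduce: 9 ≡ 2 (mod 7). Now have -(2/7).
Factor out 2: 2 = 2. Since 7 ≡ 7 (mod 8), (2/7) = +1. Now have -(1/7).
(1/7) = 1. Collecting the sign factors: -1.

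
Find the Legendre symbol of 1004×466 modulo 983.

1

By multiplicativity, (1004·466 / 983) = (1004 / 983)·(466 / 983).
First factor (1004 / 983):
Reduce the numerator: 1004 ≡ 21 (mod 983), so (1004 / 983) = (21 / 983).
21 ≡ 1 (mod 4), so quadratic reciprocity gives (21 / 983) = (983 / 21). Reduce: 983 ≡ 17 (mod 21). Now have (17 / 21).
17 ≡ 1 (mod 4), so quadratic reciprocity gives (17 / 21) = (21 / 17). Reduce: 21 ≡ 4 (mod 17). Now have (4 / 17).
Factor out 2: 4 = 2^2. Since 17 ≡ 1 (mod 8), (2 / 17) = +1, and (2 / 17)^2 = +1. Now have (1 / 17).
(1 / 17) = 1. Collecting the sign factors: 1.
Second factor (466 / 983):
Factor out 2: 466 = 2·233. Since 983 ≡ 7 (mod 8), (2 / 983) = +1. Now have (233 / 983).
233 ≡ 1 (mod 4), so quadratic reciprocity gives (233 / 983) = (983 / 233). Reduce: 983 ≡ 51 (mod 233). Now have (51 / 233).
233 ≡ 1 (mod 4), so quadratic reciprocity gives (51 / 233) = (233 / 51). Reduce: 233 ≡ 29 (mod 51). Now have (29 / 51).
29 ≡ 1 (mod 4), so quadratic reciprocity gives (29 / 51) = (51 / 29). Reduce: 51 ≡ 22 (mod 29). Now have (22 / 29).
Factor out 2: 22 = 2·11. Since 29 ≡ 5 (mod 8), (2 / 29) = -1. Now have -(11 / 29).
29 ≡ 1 (mod 4), so quadratic reciprocity gives (11 / 29) = (29 / 11). Reduce: 29 ≡ 7 (mod 11). Now have -(7 / 11).
Both 7 ≡ 3 and 11 ≡ 3 (mod 4), so reciprocity gives (7 / 11) = -(11 / 7). Reduce: 11 ≡ 4 (mod 7). Now have (4 / 7).
Factor out 2: 4 = 2^2. Since 7 ≡ 7 (mod 8), (2 / 7) = +1, and (2 / 7)^2 = +1. Now have (1 / 7).
(1 / 7) = 1. Collecting the sign factors: 1.
Product: (1)·(1) = 1.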